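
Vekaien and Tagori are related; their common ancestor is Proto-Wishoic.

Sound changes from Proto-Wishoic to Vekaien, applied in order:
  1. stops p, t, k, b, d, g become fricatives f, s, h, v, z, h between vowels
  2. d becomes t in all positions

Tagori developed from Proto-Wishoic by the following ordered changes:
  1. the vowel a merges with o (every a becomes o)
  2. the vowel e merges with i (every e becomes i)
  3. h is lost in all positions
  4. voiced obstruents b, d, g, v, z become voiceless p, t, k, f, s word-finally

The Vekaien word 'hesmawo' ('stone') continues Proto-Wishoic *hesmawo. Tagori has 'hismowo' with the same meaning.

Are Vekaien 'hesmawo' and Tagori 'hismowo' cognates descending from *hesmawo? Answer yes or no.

no

Derive the expected Tagori reflex of *hesmawo:
Tagori: *hesmawo > hesmowo > hismowo > ismowo  (by vowel merger, vowel merger, h-loss)
The regular Tagori reflex would be 'ismowo', but the attested form is 'hismowo'. The correspondence is irregular, so they are not cognates (the Tagori form has a different source).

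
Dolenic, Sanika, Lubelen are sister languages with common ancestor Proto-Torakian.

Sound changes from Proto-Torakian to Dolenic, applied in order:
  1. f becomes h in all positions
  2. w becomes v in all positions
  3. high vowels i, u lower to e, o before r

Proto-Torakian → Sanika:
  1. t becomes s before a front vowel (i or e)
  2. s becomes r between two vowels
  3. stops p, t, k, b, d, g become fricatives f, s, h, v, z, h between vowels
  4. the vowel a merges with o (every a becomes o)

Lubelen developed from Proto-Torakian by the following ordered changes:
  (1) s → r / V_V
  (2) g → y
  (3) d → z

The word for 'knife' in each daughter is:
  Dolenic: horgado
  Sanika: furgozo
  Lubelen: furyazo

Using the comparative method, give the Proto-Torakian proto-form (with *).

Position 4: Dolenic has g, Sanika has g, Lubelen has y. Dolenic preserves g here (none of its changes turn any other segment into g), so the proto-segment is *g.
Position 1: Dolenic has h, Sanika has f, Lubelen has f. Lubelen preserves f here (none of its changes turn any other segment into f), so the proto-segment is *f.
Verify the candidate proto-form against each daughter:
Dolenic: start from *furgado.
  rule 1 (unconditioned shift): furgado → hurgado
  rule 2: no change — hurgado
  rule 3 (pre-rhotic lowering): hurgado → horgado
  ⇒ Dolenic horgado
Sanika: *furgado
  furgado (rule 1 does not apply)
  furgado (rule 2 does not apply)
  furgado → furgazo   [intervocalic lenition]
  furgazo → furgozo   [vowel merger]
  giving Sanika furgozo.
Lubelen: *furgado > furyado > furyazo  (by unconditioned shift, unconditioned shift)
Only *furgado yields all of Dolenic horgado, Sanika furgozo, Lubelen furyazo.

*furgado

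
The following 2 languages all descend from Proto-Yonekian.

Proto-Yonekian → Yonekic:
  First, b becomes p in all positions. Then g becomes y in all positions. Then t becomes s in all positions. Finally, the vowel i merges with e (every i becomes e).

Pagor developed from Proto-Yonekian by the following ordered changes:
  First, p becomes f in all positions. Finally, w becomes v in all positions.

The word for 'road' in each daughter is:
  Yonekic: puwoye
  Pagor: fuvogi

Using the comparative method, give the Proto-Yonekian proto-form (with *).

*puwogi

Position 3: Yonekic has w, Pagor has v. Yonekic preserves w here (none of its changes turn any other segment into w), so the proto-segment is *w.
Position 5: Yonekic has y, Pagor has g. Pagor preserves g here (none of its changes turn any other segment into g), so the proto-segment is *g.
Position 1: Yonekic has p, Pagor has f. Taking the neighbouring segments as reconstructed: Yonekic p could go back to *p or *b; Pagor f could go back to *p or *f — the one source consistent with every daughter is *p.
This points to *puwogi. Verify forward in each daughter:
Yonekic: *puwogi > puwoyi > puwoye  (by unconditioned shift, vowel merger)
Pagor: *puwogi > fuwogi > fuvogi  (by unconditioned shift, unconditioned shift)
Only *puwogi yields all of Yonekic puwoye, Pagor fuvogi.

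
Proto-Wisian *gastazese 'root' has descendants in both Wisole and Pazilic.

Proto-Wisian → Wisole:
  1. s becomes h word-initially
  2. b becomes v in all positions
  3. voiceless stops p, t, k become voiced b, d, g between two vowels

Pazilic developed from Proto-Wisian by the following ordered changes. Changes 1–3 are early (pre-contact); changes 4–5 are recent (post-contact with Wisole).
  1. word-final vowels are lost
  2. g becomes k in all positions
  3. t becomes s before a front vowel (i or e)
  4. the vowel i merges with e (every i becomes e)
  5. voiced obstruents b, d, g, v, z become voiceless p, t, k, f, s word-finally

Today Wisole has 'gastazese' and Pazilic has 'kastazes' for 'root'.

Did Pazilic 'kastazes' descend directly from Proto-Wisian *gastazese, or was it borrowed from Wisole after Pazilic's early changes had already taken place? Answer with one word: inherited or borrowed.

inherited

If inherited, *gastazese would pass through all of Pazilic's changes:
Pazilic: *gastazese > gastazes > kastazes  (by apocope, unconditioned shift)
If borrowed from Wisole 'gastazese' after the early changes, it would undergo only the recent ones:
  rule 4 (vowel merger): no change (gastazese)
  rule 5 (final devoicing): no change (gastazese)
  ⇒ as a loan: gastazese
Pazilic 'kastazes' matches the inherited outcome exactly, so it is an inherited cognate, not a loan.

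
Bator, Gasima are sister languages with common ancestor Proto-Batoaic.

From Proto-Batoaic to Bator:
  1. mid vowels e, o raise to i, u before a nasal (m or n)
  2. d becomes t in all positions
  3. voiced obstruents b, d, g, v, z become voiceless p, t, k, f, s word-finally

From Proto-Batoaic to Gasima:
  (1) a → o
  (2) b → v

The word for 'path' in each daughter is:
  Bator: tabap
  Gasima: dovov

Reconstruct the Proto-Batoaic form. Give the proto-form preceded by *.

*dabab

Position 1: Bator has t, Gasima has d. Gasima preserves d here (none of its changes turn any other segment into d), so the proto-segment is *d.
Position 2: Bator has a, Gasima has o. Bator preserves a here (none of its changes turn any other segment into a), so the proto-segment is *a.
Position 3: Bator has b, Gasima has v. Bator preserves b here (none of its changes turn any other segment into b), so the proto-segment is *b.
This points to *dabab. Verify forward in each daughter:
Bator: start from *dabab.
  rule 1: no change — dabab
  rule 2 (unconditioned shift): dabab → tabab
  rule 3 (final devoicing): tabab → tabap
  ⇒ Bator tabap
Gasima: *dabab > dobob > dovov  (by vowel merger, unconditioned shift)
*dabab is the unique common source.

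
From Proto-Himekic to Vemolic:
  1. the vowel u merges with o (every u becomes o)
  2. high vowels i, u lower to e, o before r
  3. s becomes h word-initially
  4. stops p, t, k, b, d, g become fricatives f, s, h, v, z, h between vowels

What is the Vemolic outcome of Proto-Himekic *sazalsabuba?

hazalsavova

Vemolic: start from *sazalsabuba.
  rule 1 (vowel merger): sazalsabuba → sazalsaboba
  rule 2: no change — sazalsaboba
  rule 3 (debuccalisation): sazalsaboba → hazalsaboba
  rule 4 (intervocalic lenition): hazalsaboba → hazalsavova
  ⇒ Vemolic hazalsavova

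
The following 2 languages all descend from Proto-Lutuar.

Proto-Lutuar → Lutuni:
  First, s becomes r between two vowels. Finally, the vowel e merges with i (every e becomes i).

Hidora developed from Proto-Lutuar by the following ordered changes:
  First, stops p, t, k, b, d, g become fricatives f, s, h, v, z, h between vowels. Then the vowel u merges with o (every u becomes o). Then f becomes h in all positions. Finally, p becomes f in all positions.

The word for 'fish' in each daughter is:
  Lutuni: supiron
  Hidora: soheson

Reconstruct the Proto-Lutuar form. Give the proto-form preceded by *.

Position 2: Lutuni has u, Hidora has o. Lutuni preserves u here (none of its changes turn any other segment into u), so the proto-segment is *u.
Position 4: Lutuni has i, Hidora has e. Hidora preserves e here (none of its changes turn any other segment into e), so the proto-segment is *e.
Position 3: Lutuni has p, Hidora has h. Lutuni preserves p here (none of its changes turn any other segment into p), so the proto-segment is *p.
Continuing position by position gives *supeson; check it forward:
Lutuni: start from *supeson.
  rule 1 (rhotacism): supeson → superon
  rule 2 (vowel merger): superon → supiron
  ⇒ Lutuni supiron
Hidora: start from *supeson.
  rule 1 (intervocalic lenition): supeson → sufeson
  rule 2 (vowel merger): sufeson → sofeson
  rule 3 (unconditioned shift): sofeson → soheson
  rule 4: no change — soheson
  ⇒ Hidora soheson
Only *supeson yields all of Lutuni supiron, Hidora soheson.

*supeson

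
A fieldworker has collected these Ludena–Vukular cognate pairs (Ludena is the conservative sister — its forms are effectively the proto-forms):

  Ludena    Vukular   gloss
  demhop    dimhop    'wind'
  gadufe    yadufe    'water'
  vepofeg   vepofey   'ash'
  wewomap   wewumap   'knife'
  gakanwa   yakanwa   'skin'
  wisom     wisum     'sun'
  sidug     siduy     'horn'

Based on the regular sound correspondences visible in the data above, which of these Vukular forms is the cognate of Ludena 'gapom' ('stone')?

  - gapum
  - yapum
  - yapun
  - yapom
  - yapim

gadufe ~ yadufe, gakanwa ~ yakanwa — Ludena g corresponds to Vukular y word-initially before a back vowel.
wewomap ~ wewumap, wisom ~ wisum — Ludena o corresponds to Vukular u after a consonant, before a nasal.
Applying these to Ludena 'gapom':
  gapom → yapom   (g→y word-initially before a back vowel)
  yapom → yapum   (o→u after a consonant, before a nasal)
So the Vukular cognate is 'yapum'.

yapum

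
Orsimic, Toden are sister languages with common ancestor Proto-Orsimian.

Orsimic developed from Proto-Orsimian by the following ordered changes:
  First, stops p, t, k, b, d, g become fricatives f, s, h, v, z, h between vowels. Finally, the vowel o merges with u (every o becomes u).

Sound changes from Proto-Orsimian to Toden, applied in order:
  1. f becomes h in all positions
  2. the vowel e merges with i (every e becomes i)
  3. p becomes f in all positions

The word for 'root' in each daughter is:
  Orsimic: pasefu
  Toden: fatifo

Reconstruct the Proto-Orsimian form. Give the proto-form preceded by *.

*patepo

Position 5: Orsimic has f, Toden has f. In Toden, f can only continue *p, so the proto-segment is *p.
Position 1: Orsimic has p, Toden has f. Orsimic preserves p here (none of its changes turn any other segment into p), so the proto-segment is *p.
Continuing position by position gives *patepo; check it forward:
Orsimic: start from *patepo.
  rule 1 (intervocalic lenition): patepo → pasefo
  rule 2 (vowel merger): pasefo → pasefu
  ⇒ Orsimic pasefu
Toden: start from *patepo.
  rule 1: no change — patepo
  rule 2 (vowel merger): patepo → patipo
  rule 3 (unconditioned shift): patipo → fatifo
  ⇒ Toden fatifo
*patepo is the unique common source.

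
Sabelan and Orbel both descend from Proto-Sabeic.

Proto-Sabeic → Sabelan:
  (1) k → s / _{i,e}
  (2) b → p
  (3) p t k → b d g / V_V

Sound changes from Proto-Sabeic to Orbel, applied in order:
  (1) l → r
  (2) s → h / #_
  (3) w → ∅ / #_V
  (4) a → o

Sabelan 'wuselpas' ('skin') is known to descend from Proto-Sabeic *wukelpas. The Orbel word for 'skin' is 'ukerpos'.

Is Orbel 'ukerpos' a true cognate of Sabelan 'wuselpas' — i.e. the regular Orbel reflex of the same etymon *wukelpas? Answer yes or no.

Derive the expected Orbel reflex of *wukelpas:
Orbel: start from *wukelpas.
  rule 1 (unconditioned shift): wukelpas → wukerpas
  rule 2: no change — wukerpas
  rule 3 (glide loss): wukerpas → ukerpas
  rule 4 (vowel merger): ukerpas → ukerpos
  ⇒ Orbel ukerpos
Orbel 'ukerpos' matches the regular reflex exactly, so the pair is cognate.

yes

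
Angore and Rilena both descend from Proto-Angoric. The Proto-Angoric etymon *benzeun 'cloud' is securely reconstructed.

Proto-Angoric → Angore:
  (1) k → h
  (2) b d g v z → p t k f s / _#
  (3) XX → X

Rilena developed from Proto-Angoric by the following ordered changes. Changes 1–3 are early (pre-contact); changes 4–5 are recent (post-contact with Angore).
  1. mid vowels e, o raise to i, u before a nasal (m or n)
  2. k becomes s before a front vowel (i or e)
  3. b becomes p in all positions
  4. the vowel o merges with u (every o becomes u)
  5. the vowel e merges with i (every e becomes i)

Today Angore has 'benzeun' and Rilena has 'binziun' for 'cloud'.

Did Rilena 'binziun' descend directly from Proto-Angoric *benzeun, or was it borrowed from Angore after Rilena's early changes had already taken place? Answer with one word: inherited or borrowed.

borrowed

If inherited, *benzeun would pass through all of Rilena's changes:
Rilena: *benzeun
  benzeun → binzeun   [pre-nasal raising]
  binzeun (rule 2 does not apply)
  binzeun → pinzeun   [unconditioned shift]
  pinzeun (rule 4 does not apply)
  pinzeun → pinziun   [vowel merger]
  giving Rilena pinziun.
If borrowed from Angore 'benzeun' after the early changes, it would undergo only the recent ones:
  rule 4 (vowel merger): no change (benzeun)
  rule 5 (vowel merger): benzeun → binziun
  ⇒ as a loan: binziun
Rilena 'binziun' matches the loan outcome 'binziun', not the inherited 'pinziun' — it skipped the early Rilena changes, so it was borrowed from Angore.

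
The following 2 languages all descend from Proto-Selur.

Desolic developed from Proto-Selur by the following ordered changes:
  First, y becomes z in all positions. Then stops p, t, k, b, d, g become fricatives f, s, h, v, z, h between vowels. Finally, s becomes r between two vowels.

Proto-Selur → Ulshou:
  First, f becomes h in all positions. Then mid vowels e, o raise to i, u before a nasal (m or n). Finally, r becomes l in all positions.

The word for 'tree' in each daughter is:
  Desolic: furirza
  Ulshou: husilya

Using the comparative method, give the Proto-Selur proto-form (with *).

*fusirya

Position 1: Desolic has f, Ulshou has h. Taking the neighbouring segments as reconstructed: Desolic f can only go back to *f; Ulshou h could go back to *f or *h — the one source consistent with every daughter is *f.
Position 6: Desolic has z, Ulshou has y. Ulshou preserves y here (none of its changes turn any other segment into y), so the proto-segment is *y.
This points to *fusirya. Verify forward in each daughter:
Desolic: *fusirya
  fusirya → fusirza   [unconditioned shift]
  fusirza (rule 2 does not apply)
  fusirza → furirza   [rhotacism]
  giving Desolic furirza.
Ulshou: *fusirya > husirya > husilya  (by unconditioned shift, unconditioned shift)
*fusirya is the unique common source.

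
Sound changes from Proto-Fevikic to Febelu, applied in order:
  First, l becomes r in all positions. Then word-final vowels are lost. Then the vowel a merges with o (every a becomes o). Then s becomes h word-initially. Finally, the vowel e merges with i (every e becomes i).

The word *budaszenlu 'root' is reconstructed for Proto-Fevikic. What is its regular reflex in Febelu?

Febelu: *budaszenlu > budaszenru > budaszenr > budoszenr > budoszinr  (by unconditioned shift, apocope, vowel merger, vowel merger)

budoszinr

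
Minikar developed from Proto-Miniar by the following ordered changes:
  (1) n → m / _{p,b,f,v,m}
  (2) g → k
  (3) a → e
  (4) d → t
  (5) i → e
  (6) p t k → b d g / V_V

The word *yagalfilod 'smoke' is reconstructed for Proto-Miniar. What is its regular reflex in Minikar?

Minikar: *yagalfilod > yakalfilod > yekelfilod > yekelfilot > yekelfelot > yegelfelot  (by unconditioned shift, vowel merger, unconditioned shift, vowel merger, intervocalic voicing)

yegelfelot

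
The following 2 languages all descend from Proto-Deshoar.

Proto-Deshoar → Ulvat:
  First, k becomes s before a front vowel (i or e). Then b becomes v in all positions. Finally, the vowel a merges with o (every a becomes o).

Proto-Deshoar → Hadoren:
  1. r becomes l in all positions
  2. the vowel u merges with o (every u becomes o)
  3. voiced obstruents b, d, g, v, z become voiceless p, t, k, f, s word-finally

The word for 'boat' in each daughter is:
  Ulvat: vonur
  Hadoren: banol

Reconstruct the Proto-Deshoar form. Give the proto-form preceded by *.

Position 5: Ulvat has r, Hadoren has l. Ulvat preserves r here (none of its changes turn any other segment into r), so the proto-segment is *r.
Position 1: Ulvat has v, Hadoren has b. Hadoren preserves b here (none of its changes turn any other segment into b), so the proto-segment is *b.
Position 4: Ulvat has u, Hadoren has o. Ulvat preserves u here (none of its changes turn any other segment into u), so the proto-segment is *u.
Verify the candidate proto-form against each daughter:
Ulvat: start from *banur.
  rule 1: no change — banur
  rule 2 (unconditioned shift): banur → vanur
  rule 3 (vowel merger): vanur → vonur
  ⇒ Ulvat vonur
Hadoren: *banur
  banur → banul   [unconditioned shift]
  banul → banol   [vowel merger]
  banol (rule 3 does not apply)
  giving Hadoren banol.
Only *banur yields all of Ulvat vonur, Hadoren banol.

*banur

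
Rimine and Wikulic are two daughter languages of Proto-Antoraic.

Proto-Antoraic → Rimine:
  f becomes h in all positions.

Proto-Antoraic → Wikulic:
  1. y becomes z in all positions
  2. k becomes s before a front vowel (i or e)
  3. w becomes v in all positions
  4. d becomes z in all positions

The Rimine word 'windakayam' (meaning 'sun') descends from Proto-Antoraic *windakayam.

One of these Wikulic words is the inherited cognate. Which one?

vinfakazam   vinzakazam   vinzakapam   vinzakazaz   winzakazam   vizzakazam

Wikulic: *windakayam > windakazam > vindakazam > vinzakazam  (by unconditioned shift, unconditioned shift, unconditioned shift)
Only 'vinzakazam' matches the regular Wikulic development of *windakayam.

vinzakazam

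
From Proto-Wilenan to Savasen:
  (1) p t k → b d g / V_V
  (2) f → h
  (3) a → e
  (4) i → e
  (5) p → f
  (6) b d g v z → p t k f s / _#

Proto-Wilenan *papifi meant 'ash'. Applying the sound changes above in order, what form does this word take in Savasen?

febehe

Savasen: *papifi > pabifi > pabihi > pebihi > pebehe > febehe  (by intervocalic voicing, unconditioned shift, vowel merger, vowel merger, unconditioned shift)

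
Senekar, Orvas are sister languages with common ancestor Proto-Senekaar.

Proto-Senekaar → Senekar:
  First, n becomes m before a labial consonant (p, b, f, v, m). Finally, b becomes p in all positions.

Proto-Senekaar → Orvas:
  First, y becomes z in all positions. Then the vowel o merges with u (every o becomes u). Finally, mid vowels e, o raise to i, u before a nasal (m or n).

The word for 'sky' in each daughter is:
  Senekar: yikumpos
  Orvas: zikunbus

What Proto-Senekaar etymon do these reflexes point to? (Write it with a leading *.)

Position 6: Senekar has p, Orvas has b. Orvas preserves b here (none of its changes turn any other segment into b), so the proto-segment is *b.
Position 5: Senekar has m, Orvas has n. Orvas preserves n here (none of its changes turn any other segment into n), so the proto-segment is *n.
Position 1: Senekar has y, Orvas has z. Senekar preserves y here (none of its changes turn any other segment into y), so the proto-segment is *y.
Verify the candidate proto-form against each daughter:
Senekar: *yikunbos
  yikunbos → yikumbos   [nasal place assimilation]
  yikumbos → yikumpos   [unconditioned shift]
  giving Senekar yikumpos.
Orvas: *yikunbos
  yikunbos → zikunbos   [unconditioned shift]
  zikunbos → zikunbus   [vowel merger]
  zikunbus (rule 3 does not apply)
  giving Orvas zikunbus.
*yikunbos is the unique common source.

*yikunbos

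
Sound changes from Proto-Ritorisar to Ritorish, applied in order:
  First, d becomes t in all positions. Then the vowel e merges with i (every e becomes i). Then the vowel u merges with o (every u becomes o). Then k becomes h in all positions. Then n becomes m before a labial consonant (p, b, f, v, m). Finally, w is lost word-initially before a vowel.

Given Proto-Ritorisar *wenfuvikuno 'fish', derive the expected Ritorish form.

imfovihono

Ritorish: *wenfuvikuno
  wenfuvikuno (rule 1 does not apply)
  wenfuvikuno → winfuvikuno   [vowel merger]
  winfuvikuno → winfovikono   [vowel merger]
  winfovikono → winfovihono   [unconditioned shift]
  winfovihono → wimfovihono   [nasal place assimilation]
  wimfovihono → imfovihono   [glide loss]
  giving Ritorish imfovihono.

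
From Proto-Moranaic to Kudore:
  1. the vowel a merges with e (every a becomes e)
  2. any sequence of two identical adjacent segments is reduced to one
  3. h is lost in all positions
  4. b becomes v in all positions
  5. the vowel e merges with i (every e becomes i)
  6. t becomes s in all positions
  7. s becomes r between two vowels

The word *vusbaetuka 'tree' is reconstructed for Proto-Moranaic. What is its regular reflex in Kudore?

vusviruki

Kudore: start from *vusbaetuka.
  rule 1 (vowel merger): vusbaetuka → vusbeetuke
  rule 2 (degemination): vusbeetuke → vusbetuke
  rule 3: no change — vusbetuke
  rule 4 (unconditioned shift): vusbetuke → vusvetuke
  rule 5 (vowel merger): vusvetuke → vusvituki
  rule 6 (unconditioned shift): vusvituki → vusvisuki
  rule 7 (rhotacism): vusvisuki → vusviruki
  ⇒ Kudore vusviruki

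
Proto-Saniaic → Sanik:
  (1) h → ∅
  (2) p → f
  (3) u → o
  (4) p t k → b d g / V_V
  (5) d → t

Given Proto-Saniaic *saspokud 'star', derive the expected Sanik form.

Sanik: start from *saspokud.
  rule 1: no change — saspokud
  rule 2 (unconditioned shift): saspokud → sasfokud
  rule 3 (vowel merger): sasfokud → sasfokod
  rule 4 (intervocalic voicing): sasfokod → sasfogod
  rule 5 (unconditioned shift): sasfogod → sasfogot
  ⇒ Sanik sasfogot

sasfogot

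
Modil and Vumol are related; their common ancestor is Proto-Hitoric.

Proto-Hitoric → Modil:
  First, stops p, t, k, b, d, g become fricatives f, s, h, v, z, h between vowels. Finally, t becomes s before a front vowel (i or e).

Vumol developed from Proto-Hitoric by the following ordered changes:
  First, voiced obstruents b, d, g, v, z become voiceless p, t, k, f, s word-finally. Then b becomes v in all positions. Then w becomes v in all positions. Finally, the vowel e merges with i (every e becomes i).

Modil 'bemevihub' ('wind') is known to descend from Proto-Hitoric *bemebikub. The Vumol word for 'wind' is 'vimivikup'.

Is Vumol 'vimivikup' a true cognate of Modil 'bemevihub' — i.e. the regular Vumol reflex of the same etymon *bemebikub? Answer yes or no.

Derive the expected Vumol reflex of *bemebikub:
Vumol: *bemebikub > bemebikup > vemevikup > vimivikup  (by final devoicing, unconditioned shift, vowel merger)
Vumol 'vimivikup' matches the regular reflex exactly, so the pair is cognate.

yes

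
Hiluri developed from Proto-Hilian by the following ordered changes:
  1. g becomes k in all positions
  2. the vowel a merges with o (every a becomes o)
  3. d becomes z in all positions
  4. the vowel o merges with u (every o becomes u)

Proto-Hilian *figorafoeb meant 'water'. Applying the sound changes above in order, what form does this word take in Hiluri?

Hiluri: *figorafoeb > fikorafoeb > fikorofoeb > fikurufueb  (by unconditioned shift, vowel merger, vowel merger)

fikurufueb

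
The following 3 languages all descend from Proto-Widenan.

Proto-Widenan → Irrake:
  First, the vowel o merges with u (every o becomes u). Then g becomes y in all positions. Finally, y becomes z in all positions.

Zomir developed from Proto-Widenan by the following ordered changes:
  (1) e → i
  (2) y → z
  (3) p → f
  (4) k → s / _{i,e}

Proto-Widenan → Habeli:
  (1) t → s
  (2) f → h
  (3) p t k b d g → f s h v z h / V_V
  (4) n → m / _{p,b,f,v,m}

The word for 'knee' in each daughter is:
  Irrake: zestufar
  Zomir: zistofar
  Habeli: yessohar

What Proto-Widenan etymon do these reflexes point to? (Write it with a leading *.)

Position 2: Irrake has e, Zomir has i, Habeli has e. Irrake preserves e here (none of its changes turn any other segment into e), so the proto-segment is *e.
Position 4: Irrake has t, Zomir has t, Habeli has s. Irrake preserves t here (none of its changes turn any other segment into t), so the proto-segment is *t.
Position 1: Irrake has z, Zomir has z, Habeli has y. Habeli preserves y here (none of its changes turn any other segment into y), so the proto-segment is *y.
This points to *yestofar. Verify forward in each daughter:
Irrake: *yestofar
  yestofar → yestufar   [vowel merger]
  yestufar (rule 2 does not apply)
  yestufar → zestufar   [unconditioned shift]
  giving Irrake zestufar.
Zomir: *yestofar > yistofar > zistofar  (by vowel merger, unconditioned shift)
Habeli: start from *yestofar.
  rule 1 (unconditioned shift): yestofar → yessofar
  rule 2 (unconditioned shift): yessofar → yessohar
  rule 3: no change — yessohar
  rule 4: no change — yessohar
  ⇒ Habeli yessohar
Only *yestofar yields all of Irrake zestufar, Zomir zistofar, Habeli yessohar.

*yestofar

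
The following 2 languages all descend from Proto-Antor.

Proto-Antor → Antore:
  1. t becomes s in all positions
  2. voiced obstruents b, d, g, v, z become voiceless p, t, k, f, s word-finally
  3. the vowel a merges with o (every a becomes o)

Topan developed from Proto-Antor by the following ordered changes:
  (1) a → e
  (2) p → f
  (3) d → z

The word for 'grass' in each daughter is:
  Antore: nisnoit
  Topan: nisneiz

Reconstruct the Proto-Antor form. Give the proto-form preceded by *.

*nisnaid

Position 5: Antore has o, Topan has e. Taking the neighbouring segments as reconstructed: Antore o could go back to *a or *o; Topan e could go back to *a or *e — the one source consistent with every daughter is *a.
Position 7: Antore has t, Topan has z. In Antore, t can only continue *d, so the proto-segment is *d.
Verify the candidate proto-form against each daughter:
Antore: *nisnaid > nisnait > nisnoit  (by final devoicing, vowel merger)
Topan: start from *nisnaid.
  rule 1 (vowel merger): nisnaid → nisneid
  rule 2: no change — nisneid
  rule 3 (unconditioned shift): nisneid → nisneiz
  ⇒ Topan nisneiz
No other proto-form is consistent with every reflex, so the reconstruction is *nisnaid.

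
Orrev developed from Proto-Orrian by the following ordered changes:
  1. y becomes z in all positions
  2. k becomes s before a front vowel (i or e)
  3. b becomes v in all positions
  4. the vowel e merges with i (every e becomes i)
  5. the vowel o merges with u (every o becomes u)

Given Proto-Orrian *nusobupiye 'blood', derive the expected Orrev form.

Orrev: *nusobupiye
  nusobupiye → nusobupize   [unconditioned shift]
  nusobupize (rule 2 does not apply)
  nusobupize → nusovupize   [unconditioned shift]
  nusovupize → nusovupizi   [vowel merger]
  nusovupizi → nusuvupizi   [vowel merger]
  giving Orrev nusuvupizi.

nusuvupizi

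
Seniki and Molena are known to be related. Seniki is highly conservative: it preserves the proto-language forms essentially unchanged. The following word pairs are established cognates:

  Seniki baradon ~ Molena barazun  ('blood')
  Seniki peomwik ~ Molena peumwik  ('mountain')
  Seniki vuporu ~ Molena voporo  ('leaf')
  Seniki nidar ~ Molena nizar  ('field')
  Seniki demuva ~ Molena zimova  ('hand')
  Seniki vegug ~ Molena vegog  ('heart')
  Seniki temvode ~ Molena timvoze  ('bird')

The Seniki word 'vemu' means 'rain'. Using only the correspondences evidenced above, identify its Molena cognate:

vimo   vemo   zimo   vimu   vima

demuva ~ zimova, temvode ~ timvoze — Seniki e corresponds to Molena i after a consonant, before a nasal.
vuporu ~ voporo — Seniki u corresponds to Molena o word-finally.
Applying these to Seniki 'vemu':
  vemu → vimu   (e→i after a consonant, before a nasal)
  vimu → vimo   (u→o word-finally)
So the Molena cognate is 'vimo'.

vimo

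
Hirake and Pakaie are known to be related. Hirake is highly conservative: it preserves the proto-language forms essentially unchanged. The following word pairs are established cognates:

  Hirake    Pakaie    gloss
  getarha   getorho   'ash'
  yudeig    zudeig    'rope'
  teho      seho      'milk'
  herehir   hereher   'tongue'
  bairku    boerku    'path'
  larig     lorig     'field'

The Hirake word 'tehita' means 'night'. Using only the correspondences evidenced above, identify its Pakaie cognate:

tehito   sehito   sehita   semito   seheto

sehito

teho ~ seho — Hirake t corresponds to Pakaie s word-initially before a front vowel.
getarha ~ getorho — Hirake a corresponds to Pakaie o word-finally.
Applying these to Hirake 'tehita':
  tehita → sehita   (t→s word-initially before a front vowel)
  sehita → sehito   (a→o word-finally)
So the Pakaie cognate is 'sehito'.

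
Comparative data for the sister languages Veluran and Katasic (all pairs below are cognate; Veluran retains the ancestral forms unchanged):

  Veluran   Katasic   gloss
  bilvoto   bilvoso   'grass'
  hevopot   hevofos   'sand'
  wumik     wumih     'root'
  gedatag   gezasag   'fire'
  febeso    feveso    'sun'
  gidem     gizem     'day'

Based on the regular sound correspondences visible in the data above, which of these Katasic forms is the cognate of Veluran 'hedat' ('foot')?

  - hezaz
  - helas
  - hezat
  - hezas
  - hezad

hezas

gedatag ~ gezasag — Veluran d corresponds to Katasic z between vowels (before a back vowel).
hevopot ~ hevofos — Veluran t corresponds to Katasic s word-finally.
Applying these to Veluran 'hedat':
  hedat → hezat   (d→z between vowels (before a back vowel))
  hezat → hezas   (t→s word-finally)
So the Katasic cognate is 'hezas'.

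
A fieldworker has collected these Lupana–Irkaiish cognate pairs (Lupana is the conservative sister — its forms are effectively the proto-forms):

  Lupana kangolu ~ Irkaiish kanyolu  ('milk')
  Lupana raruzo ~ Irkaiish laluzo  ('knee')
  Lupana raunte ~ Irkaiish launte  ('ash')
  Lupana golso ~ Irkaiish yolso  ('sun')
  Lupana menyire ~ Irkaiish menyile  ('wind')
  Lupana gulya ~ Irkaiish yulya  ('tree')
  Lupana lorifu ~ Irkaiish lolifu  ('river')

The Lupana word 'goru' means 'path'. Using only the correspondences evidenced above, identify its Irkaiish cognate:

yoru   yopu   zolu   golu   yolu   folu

yolu

golso ~ yolso — Lupana g corresponds to Irkaiish y word-initially before a back vowel.
raruzo ~ laluzo — Lupana r corresponds to Irkaiish l between vowels (before a back vowel).
Applying these to Lupana 'goru':
  goru → yoru   (g→y word-initially before a back vowel)
  yoru → yolu   (r→l between vowels (before a back vowel))
So the Irkaiish cognate is 'yolu'.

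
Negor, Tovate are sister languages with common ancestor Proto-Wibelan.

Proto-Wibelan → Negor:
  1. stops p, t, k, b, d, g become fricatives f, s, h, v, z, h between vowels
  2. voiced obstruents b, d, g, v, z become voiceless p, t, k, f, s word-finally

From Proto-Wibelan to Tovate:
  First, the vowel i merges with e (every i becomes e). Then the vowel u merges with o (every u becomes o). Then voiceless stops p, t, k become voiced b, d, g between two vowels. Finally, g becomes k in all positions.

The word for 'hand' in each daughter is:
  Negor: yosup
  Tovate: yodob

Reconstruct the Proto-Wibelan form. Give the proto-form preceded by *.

*yotub

Position 5: Negor has p, Tovate has b. Taking the neighbouring segments as reconstructed: Negor p could go back to *p or *b; Tovate b can only go back to *b — the one source consistent with every daughter is *b.
Position 4: Negor has u, Tovate has o. Negor preserves u here (none of its changes turn any other segment into u), so the proto-segment is *u.
Continuing position by position gives *yotub; check it forward:
Negor: *yotub > yosub > yosup  (by intervocalic lenition, final devoicing)
Tovate: *yotub
  yotub (rule 1 does not apply)
  yotub → yotob   [vowel merger]
  yotob → yodob   [intervocalic voicing]
  yodob (rule 4 does not apply)
  giving Tovate yodob.
Only *yotub yields all of Negor yosup, Tovate yodob.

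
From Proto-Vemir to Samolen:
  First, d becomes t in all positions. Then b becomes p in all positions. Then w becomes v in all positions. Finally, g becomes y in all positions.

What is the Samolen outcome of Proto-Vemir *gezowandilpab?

yezovantilpap

Samolen: *gezowandilpab > gezowantilpab > gezowantilpap > gezovantilpap > yezovantilpap  (by unconditioned shift, unconditioned shift, unconditioned shift, unconditioned shift)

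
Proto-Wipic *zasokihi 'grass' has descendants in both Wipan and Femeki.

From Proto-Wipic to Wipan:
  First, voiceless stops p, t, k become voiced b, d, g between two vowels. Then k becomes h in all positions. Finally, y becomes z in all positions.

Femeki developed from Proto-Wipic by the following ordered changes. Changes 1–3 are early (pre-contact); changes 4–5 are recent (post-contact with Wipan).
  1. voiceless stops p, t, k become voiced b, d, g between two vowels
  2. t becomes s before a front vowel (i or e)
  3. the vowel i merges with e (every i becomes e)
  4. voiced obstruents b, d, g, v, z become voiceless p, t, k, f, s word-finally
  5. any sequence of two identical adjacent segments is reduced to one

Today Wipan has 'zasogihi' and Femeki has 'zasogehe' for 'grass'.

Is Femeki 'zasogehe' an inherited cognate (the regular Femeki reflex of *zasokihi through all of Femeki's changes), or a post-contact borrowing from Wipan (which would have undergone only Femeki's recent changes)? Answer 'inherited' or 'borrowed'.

If inherited, *zasokihi would pass through all of Femeki's changes:
Femeki: *zasokihi > zasogihi > zasogehe  (by intervocalic voicing, vowel merger)
If borrowed from Wipan 'zasogihi' after the early changes, it would undergo only the recent ones:
  rule 4 (final devoicing): no change (zasogihi)
  rule 5 (degemination): no change (zasogihi)
  ⇒ as a loan: zasogihi
Femeki 'zasogehe' matches the inherited outcome exactly, so it is an inherited cognate, not a loan.

inherited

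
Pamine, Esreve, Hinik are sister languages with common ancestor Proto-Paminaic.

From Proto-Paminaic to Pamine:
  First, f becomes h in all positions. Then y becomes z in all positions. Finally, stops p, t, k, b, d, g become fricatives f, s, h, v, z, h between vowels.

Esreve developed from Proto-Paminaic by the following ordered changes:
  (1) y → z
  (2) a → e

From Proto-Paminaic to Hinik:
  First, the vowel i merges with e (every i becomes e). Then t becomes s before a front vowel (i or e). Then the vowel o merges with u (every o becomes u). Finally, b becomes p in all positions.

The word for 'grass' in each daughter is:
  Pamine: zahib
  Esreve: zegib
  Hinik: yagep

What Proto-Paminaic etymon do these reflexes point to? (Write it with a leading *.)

*yagib

Position 4: Pamine has i, Esreve has i, Hinik has e. Pamine preserves i here (none of its changes turn any other segment into i), so the proto-segment is *i.
Position 2: Pamine has a, Esreve has e, Hinik has a. Pamine preserves a here (none of its changes turn any other segment into a), so the proto-segment is *a.
Continuing position by position gives *yagib; check it forward:
Pamine: *yagib
  yagib (rule 1 does not apply)
  yagib → zagib   [unconditioned shift]
  zagib → zahib   [intervocalic lenition]
  giving Pamine zahib.
Esreve: *yagib
  yagib → zagib   [unconditioned shift]
  zagib → zegib   [vowel merger]
  giving Esreve zegib.
Hinik: *yagib
  yagib → yageb   [vowel merger]
  yageb (rule 2 does not apply)
  yageb (rule 3 does not apply)
  yageb → yagep   [unconditioned shift]
  giving Hinik yagep.
Only *yagib yields all of Pamine zahib, Esreve zegib, Hinik yagep.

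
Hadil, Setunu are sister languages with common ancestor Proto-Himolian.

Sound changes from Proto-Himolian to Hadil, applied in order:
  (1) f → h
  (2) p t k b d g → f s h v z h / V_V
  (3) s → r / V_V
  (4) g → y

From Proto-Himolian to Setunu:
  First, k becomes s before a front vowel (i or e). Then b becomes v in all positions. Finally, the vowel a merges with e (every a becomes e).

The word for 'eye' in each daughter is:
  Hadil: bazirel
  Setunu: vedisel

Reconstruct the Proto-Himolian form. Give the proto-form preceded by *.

Position 2: Hadil has a, Setunu has e. Hadil preserves a here (none of its changes turn any other segment into a), so the proto-segment is *a.
Position 3: Hadil has z, Setunu has d. Setunu preserves d here (none of its changes turn any other segment into d), so the proto-segment is *d.
This points to *badisel. Verify forward in each daughter:
Hadil: *badisel > bazisel > bazirel  (by intervocalic lenition, rhotacism)
Setunu: *badisel
  badisel (rule 1 does not apply)
  badisel → vadisel   [unconditioned shift]
  vadisel → vedisel   [vowel merger]
  giving Setunu vedisel.
No other proto-form is consistent with every reflex, so the reconstruction is *badisel.

*badisel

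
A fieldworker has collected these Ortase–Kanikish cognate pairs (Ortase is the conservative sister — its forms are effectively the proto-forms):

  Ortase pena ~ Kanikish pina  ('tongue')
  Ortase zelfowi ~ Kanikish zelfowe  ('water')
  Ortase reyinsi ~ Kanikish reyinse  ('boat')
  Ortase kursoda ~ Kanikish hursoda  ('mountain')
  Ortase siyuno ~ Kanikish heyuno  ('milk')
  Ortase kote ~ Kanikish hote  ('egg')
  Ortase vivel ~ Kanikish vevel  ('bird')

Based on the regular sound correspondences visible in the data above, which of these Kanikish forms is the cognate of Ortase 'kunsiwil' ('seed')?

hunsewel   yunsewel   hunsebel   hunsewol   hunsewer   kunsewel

kursoda ~ hursoda — Ortase k corresponds to Kanikish h word-initially before a back vowel.
siyuno ~ heyuno — Ortase i corresponds to Kanikish e after a consonant, before a consonant other than r, m, n, p, b, f, v.
Applying these to Ortase 'kunsiwil':
  kunsiwil → hunsiwil   (k→h word-initially before a back vowel)
  hunsiwil → hunsewil   (i→e after a consonant, before a consonant other than r, m, n, p, b, f, v)
  hunsewil → hunsewel   (i→e after a consonant, before a consonant other than r, m, n, p, b, f, v)
So the Kanikish cognate is 'hunsewel'.

hunsewel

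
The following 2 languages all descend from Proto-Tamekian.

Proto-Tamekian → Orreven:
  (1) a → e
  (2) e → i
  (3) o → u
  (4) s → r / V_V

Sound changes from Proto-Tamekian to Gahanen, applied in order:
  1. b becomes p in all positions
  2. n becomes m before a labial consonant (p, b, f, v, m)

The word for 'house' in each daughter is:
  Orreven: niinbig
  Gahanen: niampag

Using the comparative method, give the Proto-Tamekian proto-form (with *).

*nianbag

Position 6: Orreven has i, Gahanen has a. Gahanen preserves a here (none of its changes turn any other segment into a), so the proto-segment is *a.
Position 5: Orreven has b, Gahanen has p. Orreven preserves b here (none of its changes turn any other segment into b), so the proto-segment is *b.
Verify the candidate proto-form against each daughter:
Orreven: *nianbag > nienbeg > niinbig  (by vowel merger, vowel merger)
Gahanen: *nianbag
  nianbag → nianpag   [unconditioned shift]
  nianpag → niampag   [nasal place assimilation]
  giving Gahanen niampag.
No other proto-form is consistent with every reflex, so the reconstruction is *nianbag.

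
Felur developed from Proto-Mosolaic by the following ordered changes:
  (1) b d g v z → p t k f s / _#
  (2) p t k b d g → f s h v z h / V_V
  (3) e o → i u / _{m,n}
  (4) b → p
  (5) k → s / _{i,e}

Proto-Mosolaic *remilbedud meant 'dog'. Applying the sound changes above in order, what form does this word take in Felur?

rimilpezut

Felur: start from *remilbedud.
  rule 1 (final devoicing): remilbedud → remilbedut
  rule 2 (intervocalic lenition): remilbedut → remilbezut
  rule 3 (pre-nasal raising): remilbezut → rimilbezut
  rule 4 (unconditioned shift): rimilbezut → rimilpezut
  rule 5: no change — rimilpezut
  ⇒ Felur rimilpezut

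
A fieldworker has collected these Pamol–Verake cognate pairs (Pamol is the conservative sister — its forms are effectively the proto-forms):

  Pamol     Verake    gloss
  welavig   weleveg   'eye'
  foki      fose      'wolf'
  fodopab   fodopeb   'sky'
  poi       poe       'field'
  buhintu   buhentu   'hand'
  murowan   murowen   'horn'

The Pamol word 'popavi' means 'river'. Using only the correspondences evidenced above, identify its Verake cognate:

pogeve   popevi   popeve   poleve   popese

welavig ~ weleveg — Pamol a corresponds to Verake e after a consonant, before a labial obstruent.
foki ~ fose — Pamol i corresponds to Verake e word-finally.
Applying these to Pamol 'popavi':
  popavi → popevi   (a→e after a consonant, before a labial obstruent)
  popevi → popeve   (i→e word-finally)
So the Verake cognate is 'popeve'.

popeve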